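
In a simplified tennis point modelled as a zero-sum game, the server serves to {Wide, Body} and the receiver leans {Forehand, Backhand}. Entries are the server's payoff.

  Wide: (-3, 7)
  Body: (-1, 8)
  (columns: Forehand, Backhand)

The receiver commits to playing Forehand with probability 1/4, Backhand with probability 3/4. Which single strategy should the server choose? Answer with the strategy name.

Body

Expected payoff of Wide: (1/4)·(-3) + (3/4)·7 = 9/2.
Expected payoff of Body: (1/4)·(-1) + (3/4)·8 = 23/4.
The largest is 23/4, so the server's best response is Body.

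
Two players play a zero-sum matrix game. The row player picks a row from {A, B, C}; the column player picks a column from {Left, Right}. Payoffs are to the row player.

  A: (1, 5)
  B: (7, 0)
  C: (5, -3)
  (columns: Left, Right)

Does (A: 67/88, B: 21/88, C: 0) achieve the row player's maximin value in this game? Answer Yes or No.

Against Left this mix gives (67/88)·1 + (21/88)·7 = 107/44.
Against Right this mix gives (67/88)·5 + (21/88)·0 = 335/88.
The column player will play Left, holding the row player to 107/44. Shifting weight toward the row that does better against Left would raise this floor (the equalizing mix achieves 35/11 against both Left and Right), so the proposed strategy is not optimal.

No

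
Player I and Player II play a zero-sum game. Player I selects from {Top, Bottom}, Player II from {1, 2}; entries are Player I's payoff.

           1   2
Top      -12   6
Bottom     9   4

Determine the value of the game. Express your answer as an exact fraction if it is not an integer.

102/23

Row minima: Top → -12, Bottom → 4; maximin = 4.
Column maxima: 1 → 9, 2 → 6; minimax = 6.
4 ≠ 6, so there is no saddle point; optimal play is mixed.
Let Player I play Top with probability p. Expected payoff against 1: (-12)p + 9(1−p) = −21p + 9; against 2: 6p + 4(1−p) = 2p + 4.
Setting these equal: −21p + 9 = 2p + 4 ⇒ −23p = -5 ⇒ p = 5/23, and the value is (-21)·(5/23) + 9 = 102/23.
For Player II: with q = P(1), equating Top's and Bottom's payoffs gives −18q + 6 = 5q + 4 ⇒ q = 2/23.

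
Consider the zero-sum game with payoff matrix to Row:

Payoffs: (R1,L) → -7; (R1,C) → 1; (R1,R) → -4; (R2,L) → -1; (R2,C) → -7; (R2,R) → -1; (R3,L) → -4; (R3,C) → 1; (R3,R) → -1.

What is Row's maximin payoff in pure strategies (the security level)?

Row minima: R1 → -7, R2 → -7, R3 → -4.
The best of these is -4.

-4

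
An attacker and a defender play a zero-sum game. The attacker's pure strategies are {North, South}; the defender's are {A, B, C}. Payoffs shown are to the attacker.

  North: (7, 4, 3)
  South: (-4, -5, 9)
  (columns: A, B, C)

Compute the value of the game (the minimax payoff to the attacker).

Row minima: North → 3, South → -5; maximin = 3.
Column maxima: A → 7, B → 4, C → 9; minimax = 4.
3 ≠ 4, so there is no saddle point; optimal play is mixed.
A is strictly dominated by B (it gives the attacker strictly more in every row), so the defender never plays it.
On the remaining 2×2 (North, South vs B, C):
Let the attacker play North with probability p. Expected payoff against B: 4p + (-5)(1−p) = 9p − 5; against C: 3p + 9(1−p) = −6p + 9.
Setting these equal: 9p − 5 = −6p + 9 ⇒ 15p = 14 ⇒ p = 14/15, and the value is (9)·(14/15) − 5 = 17/5.
For the defender: with q = P(B), equating North's and South's payoffs gives q + 3 = −14q + 9 ⇒ q = 2/5.

17/5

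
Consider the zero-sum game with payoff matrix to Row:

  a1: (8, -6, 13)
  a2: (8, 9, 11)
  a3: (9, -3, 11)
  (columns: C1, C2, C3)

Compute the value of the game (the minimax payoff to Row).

105/13

Row minima: a1 → -6, a2 → 8, a3 → -3; maximin = 8.
Column maxima: C1 → 9, C2 → 9, C3 → 13; minimax = 9.
8 ≠ 9, so there is no saddle point; optimal play is mixed.
C3 is strictly dominated by C1 (it gives Row strictly more in every row), so Column never plays it.
With C3 eliminated, a1 is strictly dominated by a3 (a3 gives Row strictly more in every remaining column), so Row never plays it.
On the remaining 2×2 (a2, a3 vs C1, C2):
Let Row play a2 with probability p. Expected payoff against C1: 8p + 9(1−p) = −p + 9; against C2: 9p + (-3)(1−p) = 12p − 3.
Setting these equal: −p + 9 = 12p − 3 ⇒ −13p = -12 ⇒ p = 12/13, and the value is (-1)·(12/13) + 9 = 105/13.
For Column: with q = P(C1), equating a2's and a3's payoffs gives −q + 9 = 12q − 3 ⇒ q = 12/13.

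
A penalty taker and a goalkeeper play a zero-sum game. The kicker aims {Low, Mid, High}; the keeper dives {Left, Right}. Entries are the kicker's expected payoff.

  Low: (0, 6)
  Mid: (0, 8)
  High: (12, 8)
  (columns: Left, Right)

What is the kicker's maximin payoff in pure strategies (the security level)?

8

Row minima: Low → 0, Mid → 0, High → 8.
The best of these is 8.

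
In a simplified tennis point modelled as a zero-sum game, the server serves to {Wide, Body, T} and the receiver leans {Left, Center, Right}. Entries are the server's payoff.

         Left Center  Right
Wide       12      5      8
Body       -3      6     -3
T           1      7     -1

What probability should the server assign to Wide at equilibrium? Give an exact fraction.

8/11

Row minima: Wide → 5, Body → -3, T → -1; maximin = 5.
Column maxima: Left → 12, Center → 7, Right → 8; minimax = 7.
5 ≠ 7, so there is no saddle point; optimal play is mixed.
Body is strictly dominated by T, so the server never plays it.
With Body eliminated, Left is strictly dominated by Right (it gives the server strictly more in every remaining row), so the receiver never plays it.
On the remaining 2×2 (Wide, T vs Center, Right):
Let the server play Wide with probability p. Expected payoff against Center: 5p + 7(1−p) = −2p + 7; against Right: 8p + (-1)(1−p) = 9p − 1.
Setting these equal: −2p + 7 = 9p − 1 ⇒ −11p = -8 ⇒ p = 8/11, and the value is (-2)·(8/11) + 7 = 61/11.
For the receiver: with q = P(Center), equating Wide's and T's payoffs gives −3q + 8 = 8q − 1 ⇒ q = 9/11.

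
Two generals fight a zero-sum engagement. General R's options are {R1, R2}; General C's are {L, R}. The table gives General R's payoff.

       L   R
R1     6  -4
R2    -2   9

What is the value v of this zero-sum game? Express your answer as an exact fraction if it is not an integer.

Row minima: R1 → -4, R2 → -2; maximin = -2.
Column maxima: L → 6, R → 9; minimax = 6.
-2 ≠ 6, so there is no saddle point; optimal play is mixed.
Let General R play R1 with probability p. Expected payoff against L: 6p + (-2)(1−p) = 8p − 2; against R: (-4)p + 9(1−p) = −13p + 9.
Setting these equal: 8p − 2 = −13p + 9 ⇒ 21p = 11 ⇒ p = 11/21, and the value is (8)·(11/21) − 2 = 46/21.
For General C: with q = P(L), equating R1's and R2's payoffs gives 10q − 4 = −11q + 9 ⇒ q = 13/21.

46/21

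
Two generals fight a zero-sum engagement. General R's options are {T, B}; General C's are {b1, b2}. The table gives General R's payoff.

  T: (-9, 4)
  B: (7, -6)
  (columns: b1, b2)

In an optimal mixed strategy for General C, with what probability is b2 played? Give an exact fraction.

8/13

Row minima: T → -9, B → -6; maximin = -6.
Column maxima: b1 → 7, b2 → 4; minimax = 4.
-6 ≠ 4, so there is no saddle point; optimal play is mixed.
Let General R play T with probability p. Expected payoff against b1: (-9)p + 7(1−p) = −16p + 7; against b2: 4p + (-6)(1−p) = 10p − 6.
Setting these equal: −16p + 7 = 10p − 6 ⇒ −26p = -13 ⇒ p = 1/2, and the value is (-16)·(1/2) + 7 = -1.
For General C: with q = P(b1), equating T's and B's payoffs gives −13q + 4 = 13q − 6 ⇒ q = 5/13.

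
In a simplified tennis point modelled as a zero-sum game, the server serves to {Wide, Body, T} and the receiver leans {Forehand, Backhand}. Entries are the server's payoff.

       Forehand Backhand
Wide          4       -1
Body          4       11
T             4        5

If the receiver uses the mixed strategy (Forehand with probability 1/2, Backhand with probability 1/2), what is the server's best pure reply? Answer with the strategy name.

Expected payoff of Wide: (1/2)·4 + (1/2)·(-1) = 3/2.
Expected payoff of Body: (1/2)·4 + (1/2)·11 = 15/2.
Expected payoff of T: (1/2)·4 + (1/2)·5 = 9/2.
The largest is 15/2, so the server's best response is Body.

Body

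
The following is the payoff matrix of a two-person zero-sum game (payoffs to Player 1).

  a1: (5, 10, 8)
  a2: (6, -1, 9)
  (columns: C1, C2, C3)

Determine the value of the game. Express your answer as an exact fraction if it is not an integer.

65/12

Row minima: a1 → 5, a2 → -1; maximin = 5.
Column maxima: C1 → 6, C2 → 10, C3 → 9; minimax = 6.
5 ≠ 6, so there is no saddle point; optimal play is mixed.
C3 is strictly dominated by C1 (it gives Player 1 strictly more in every row), so Player 2 never plays it.
On the remaining 2×2 (a1, a2 vs C1, C2):
Let Player 1 play a1 with probability p. Expected payoff against C1: 5p + 6(1−p) = −p + 6; against C2: 10p + (-1)(1−p) = 11p − 1.
Setting these equal: −p + 6 = 11p − 1 ⇒ −12p = -7 ⇒ p = 7/12, and the value is (-1)·(7/12) + 6 = 65/12.
For Player 2: with q = P(C1), equating a1's and a2's payoffs gives −5q + 10 = 7q − 1 ⇒ q = 11/12.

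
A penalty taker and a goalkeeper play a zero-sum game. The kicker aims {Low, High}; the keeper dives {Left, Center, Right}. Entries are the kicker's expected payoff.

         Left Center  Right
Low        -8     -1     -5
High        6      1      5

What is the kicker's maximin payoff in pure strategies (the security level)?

1

Row minima: Low → -8, High → 1.
The best of these is 1.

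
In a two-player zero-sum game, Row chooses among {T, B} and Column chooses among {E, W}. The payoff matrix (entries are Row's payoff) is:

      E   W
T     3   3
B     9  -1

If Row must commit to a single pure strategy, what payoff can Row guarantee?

Row minima: T → 3, B → -1.
The best of these is 3.

3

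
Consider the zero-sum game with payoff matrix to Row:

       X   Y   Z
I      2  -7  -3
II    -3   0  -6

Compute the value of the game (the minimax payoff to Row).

Row minima: I → -7, II → -6; maximin = -6.
Column maxima: X → 2, Y → 0, Z → -3; minimax = -3.
-6 ≠ -3, so there is no saddle point; optimal play is mixed.
X is strictly dominated by Z (it gives Row strictly more in every row), so Column never plays it.
On the remaining 2×2 (I, II vs Y, Z):
Let Row play I with probability p. Expected payoff against Y: (-7)p + 0(1−p) = −7p; against Z: (-3)p + (-6)(1−p) = 3p − 6.
Setting these equal: −7p = 3p − 6 ⇒ −10p = -6 ⇒ p = 3/5, and the value is (-7)·(3/5) = -21/5.
For Column: with q = P(Y), equating I's and II's payoffs gives −4q − 3 = 6q − 6 ⇒ q = 3/10.

-21/5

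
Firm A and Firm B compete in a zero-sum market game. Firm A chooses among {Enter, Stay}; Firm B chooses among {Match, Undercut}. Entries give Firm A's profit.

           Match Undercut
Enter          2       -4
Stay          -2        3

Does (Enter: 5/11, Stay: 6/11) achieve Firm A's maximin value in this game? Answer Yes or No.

Against Match this mix gives (5/11)·2 + (6/11)·(-2) = -2/11.
Against Undercut this mix gives (5/11)·(-4) + (6/11)·3 = -2/11.
All of Firm B's active replies (Match, Undercut) yield -2/11, and no column does worse for Firm A. The mix makes Firm B indifferent and guarantees -2/11, so it is optimal.

Yes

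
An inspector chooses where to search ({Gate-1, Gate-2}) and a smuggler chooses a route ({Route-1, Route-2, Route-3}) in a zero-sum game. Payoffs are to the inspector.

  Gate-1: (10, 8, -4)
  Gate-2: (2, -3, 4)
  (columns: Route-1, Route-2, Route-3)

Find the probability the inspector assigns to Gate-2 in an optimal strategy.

12/19

Row minima: Gate-1 → -4, Gate-2 → -3; maximin = -3.
Column maxima: Route-1 → 10, Route-2 → 8, Route-3 → 4; minimax = 4.
-3 ≠ 4, so there is no saddle point; optimal play is mixed.
Route-1 is strictly dominated by Route-2 (it gives the inspector strictly more in every row), so the smuggler never plays it.
On the remaining 2×2 (Gate-1, Gate-2 vs Route-2, Route-3):
Let the inspector play Gate-1 with probability p. Expected payoff against Route-2: 8p + (-3)(1−p) = 11p − 3; against Route-3: (-4)p + 4(1−p) = −8p + 4.
Setting these equal: 11p − 3 = −8p + 4 ⇒ 19p = 7 ⇒ p = 7/19, and the value is (11)·(7/19) − 3 = 20/19.
For the smuggler: with q = P(Route-2), equating Gate-1's and Gate-2's payoffs gives 12q − 4 = −7q + 4 ⇒ q = 8/19.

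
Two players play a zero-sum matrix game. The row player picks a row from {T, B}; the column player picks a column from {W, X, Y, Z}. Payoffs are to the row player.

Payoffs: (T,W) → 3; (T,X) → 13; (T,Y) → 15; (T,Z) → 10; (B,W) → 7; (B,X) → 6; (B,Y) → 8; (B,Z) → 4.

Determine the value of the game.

Row minima: T → 3, B → 4; maximin = 4.
Column maxima: W → 7, X → 13, Y → 15, Z → 10; minimax = 7.
4 ≠ 7, so there is no saddle point; optimal play is mixed.
X is strictly dominated by Z (it gives the row player strictly more in every row), so the column player never plays it.
Y is strictly dominated by W (it gives the row player strictly more in every row), so the column player never plays it.
On the remaining 2×2 (T, B vs W, Z):
Let the row player play T with probability p. Expected payoff against W: 3p + 7(1−p) = −4p + 7; against Z: 10p + 4(1−p) = 6p + 4.
Setting these equal: −4p + 7 = 6p + 4 ⇒ −10p = -3 ⇒ p = 3/10, and the value is (-4)·(3/10) + 7 = 29/5.
For the column player: with q = P(W), equating T's and B's payoffs gives −7q + 10 = 3q + 4 ⇒ q = 3/5.

29/5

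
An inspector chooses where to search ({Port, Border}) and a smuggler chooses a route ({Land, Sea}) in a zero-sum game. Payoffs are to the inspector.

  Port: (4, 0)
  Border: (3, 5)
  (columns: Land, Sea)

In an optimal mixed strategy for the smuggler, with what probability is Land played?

5/6

Row minima: Port → 0, Border → 3; maximin = 3.
Column maxima: Land → 4, Sea → 5; minimax = 4.
3 ≠ 4, so there is no saddle point; optimal play is mixed.
Let the inspector play Port with probability p. Expected payoff against Land: 4p + 3(1−p) = p + 3; against Sea: 0p + 5(1−p) = −5p + 5.
Setting these equal: p + 3 = −5p + 5 ⇒ 6p = 2 ⇒ p = 1/3, and the value is (1)·(1/3) + 3 = 10/3.
For the smuggler: with q = P(Land), equating Port's and Border's payoffs gives 4q = −2q + 5 ⇒ q = 5/6.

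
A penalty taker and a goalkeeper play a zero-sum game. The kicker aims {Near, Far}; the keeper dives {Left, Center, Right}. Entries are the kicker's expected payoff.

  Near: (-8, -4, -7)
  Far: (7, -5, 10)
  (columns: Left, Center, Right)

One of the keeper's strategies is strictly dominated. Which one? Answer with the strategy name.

Right

Left holds the kicker's payoff strictly below Right in every row: -8 < -7, 7 < 10.
So Right is strictly dominated for the keeper.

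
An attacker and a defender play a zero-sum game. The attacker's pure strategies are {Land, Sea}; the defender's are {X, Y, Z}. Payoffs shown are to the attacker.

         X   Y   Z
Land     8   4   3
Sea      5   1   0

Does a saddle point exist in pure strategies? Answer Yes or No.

Yes

Row minima: Land → 3, Sea → 0; maximin = 3.
Column maxima: X → 8, Y → 4, Z → 3; minimax = 3.
maximin = minimax = 3, so a saddle point exists.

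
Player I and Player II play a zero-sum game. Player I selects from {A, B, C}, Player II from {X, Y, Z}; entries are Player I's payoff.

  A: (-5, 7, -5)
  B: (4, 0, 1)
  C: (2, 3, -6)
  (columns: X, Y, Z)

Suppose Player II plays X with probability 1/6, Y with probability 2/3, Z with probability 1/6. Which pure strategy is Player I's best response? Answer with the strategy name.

A

Expected payoff of A: (1/6)·(-5) + (2/3)·7 + (1/6)·(-5) = 3.
Expected payoff of B: (1/6)·4 + (2/3)·0 + (1/6)·1 = 5/6.
Expected payoff of C: (1/6)·2 + (2/3)·3 + (1/6)·(-6) = 4/3.
The largest is 3, so Player I's best response is A.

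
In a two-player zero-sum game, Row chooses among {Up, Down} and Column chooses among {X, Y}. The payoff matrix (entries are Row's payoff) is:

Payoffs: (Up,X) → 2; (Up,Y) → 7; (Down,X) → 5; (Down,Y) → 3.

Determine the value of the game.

Row minima: Up → 2, Down → 3; maximin = 3.
Column maxima: X → 5, Y → 7; minimax = 5.
3 ≠ 5, so there is no saddle point; optimal play is mixed.
Let Row play Up with probability p. Expected payoff against X: 2p + 5(1−p) = −3p + 5; against Y: 7p + 3(1−p) = 4p + 3.
Setting these equal: −3p + 5 = 4p + 3 ⇒ −7p = -2 ⇒ p = 2/7, and the value is (-3)·(2/7) + 5 = 29/7.
For Column: with q = P(X), equating Up's and Down's payoffs gives −5q + 7 = 2q + 3 ⇒ q = 4/7.

29/7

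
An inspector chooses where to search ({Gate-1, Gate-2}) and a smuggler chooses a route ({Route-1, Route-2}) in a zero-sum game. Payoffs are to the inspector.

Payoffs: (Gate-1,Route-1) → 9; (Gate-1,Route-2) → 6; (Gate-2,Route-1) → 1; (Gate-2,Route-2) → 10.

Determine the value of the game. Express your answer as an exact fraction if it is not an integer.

Row minima: Gate-1 → 6, Gate-2 → 1; maximin = 6.
Column maxima: Route-1 → 9, Route-2 → 10; minimax = 9.
6 ≠ 9, so there is no saddle point; optimal play is mixed.
Let the inspector play Gate-1 with probability p. Expected payoff against Route-1: 9p + 1(1−p) = 8p + 1; against Route-2: 6p + 10(1−p) = −4p + 10.
Setting these equal: 8p + 1 = −4p + 10 ⇒ 12p = 9 ⇒ p = 3/4, and the value is (8)·(3/4) + 1 = 7.
For the smuggler: with q = P(Route-1), equating Gate-1's and Gate-2's payoffs gives 3q + 6 = −9q + 10 ⇒ q = 1/3.

7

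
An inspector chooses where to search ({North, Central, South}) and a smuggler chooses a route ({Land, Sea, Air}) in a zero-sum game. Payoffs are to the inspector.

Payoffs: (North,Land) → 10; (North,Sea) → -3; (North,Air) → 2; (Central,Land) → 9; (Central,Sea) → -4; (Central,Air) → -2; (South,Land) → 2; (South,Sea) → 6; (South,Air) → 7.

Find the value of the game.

Row minima: North → -3, Central → -4, South → 2; maximin = 2.
Column maxima: Land → 10, Sea → 6, Air → 7; minimax = 6.
2 ≠ 6, so there is no saddle point; optimal play is mixed.
Central is strictly dominated by North, so the inspector never plays it.
Air is strictly dominated by Sea (it gives the inspector strictly more in every row), so the smuggler never plays it.
On the remaining 2×2 (North, South vs Land, Sea):
Let the inspector play North with probability p. Expected payoff against Land: 10p + 2(1−p) = 8p + 2; against Sea: (-3)p + 6(1−p) = −9p + 6.
Setting these equal: 8p + 2 = −9p + 6 ⇒ 17p = 4 ⇒ p = 4/17, and the value is (8)·(4/17) + 2 = 66/17.
For the smuggler: with q = P(Land), equating North's and South's payoffs gives 13q − 3 = −4q + 6 ⇒ q = 9/17.

66/17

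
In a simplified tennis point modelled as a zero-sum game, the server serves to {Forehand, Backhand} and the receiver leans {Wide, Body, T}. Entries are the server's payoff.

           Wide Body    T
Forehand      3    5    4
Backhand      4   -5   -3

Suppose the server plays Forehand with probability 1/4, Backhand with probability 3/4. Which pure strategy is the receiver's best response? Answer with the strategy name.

If the receiver plays Wide, the server's expected payoff is (1/4)·3 + (3/4)·4 = 15/4.
If the receiver plays Body, the server's expected payoff is (1/4)·5 + (3/4)·(-5) = -5/2.
If the receiver plays T, the server's expected payoff is (1/4)·4 + (3/4)·(-3) = -5/4.
The receiver minimizes the server's payoff; the smallest is -5/2, so the best response is Body.

Body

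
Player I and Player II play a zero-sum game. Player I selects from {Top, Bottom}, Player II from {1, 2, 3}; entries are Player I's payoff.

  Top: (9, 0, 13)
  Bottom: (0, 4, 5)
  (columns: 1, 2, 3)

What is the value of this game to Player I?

Row minima: Top → 0, Bottom → 0; maximin = 0.
Column maxima: 1 → 9, 2 → 4, 3 → 13; minimax = 4.
0 ≠ 4, so there is no saddle point; optimal play is mixed.
3 is strictly dominated by 1 (it gives Player I strictly more in every row), so Player II never plays it.
On the remaining 2×2 (Top, Bottom vs 1, 2):
Let Player I play Top with probability p. Expected payoff against 1: 9p + 0(1−p) = 9p; against 2: 0p + 4(1−p) = −4p + 4.
Setting these equal: 9p = −4p + 4 ⇒ 13p = 4 ⇒ p = 4/13, and the value is (9)·(4/13) = 36/13.
For Player II: with q = P(1), equating Top's and Bottom's payoffs gives 9q = −4q + 4 ⇒ q = 4/13.

36/13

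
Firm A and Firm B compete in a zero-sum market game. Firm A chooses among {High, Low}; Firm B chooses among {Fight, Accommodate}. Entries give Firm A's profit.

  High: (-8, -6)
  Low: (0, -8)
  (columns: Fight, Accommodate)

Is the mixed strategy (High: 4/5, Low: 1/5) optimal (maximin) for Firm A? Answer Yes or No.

Against Fight this mix gives (4/5)·(-8) + (1/5)·0 = -32/5.
Against Accommodate this mix gives (4/5)·(-6) + (1/5)·(-8) = -32/5.
All of Firm B's active replies (Fight, Accommodate) yield -32/5, and no column does worse for Firm A. The mix makes Firm B indifferent and guarantees -32/5, so it is optimal.

Yes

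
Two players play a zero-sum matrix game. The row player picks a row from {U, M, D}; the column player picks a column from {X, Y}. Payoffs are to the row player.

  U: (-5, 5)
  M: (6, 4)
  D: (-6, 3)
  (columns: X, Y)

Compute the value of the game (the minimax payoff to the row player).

Row minima: U → -5, M → 4, D → -6; maximin = 4.
Column maxima: X → 6, Y → 5; minimax = 5.
4 ≠ 5, so there is no saddle point; optimal play is mixed.
D is strictly dominated by U, so the row player never plays it.
On the remaining 2×2 (U, M vs X, Y):
Let the row player play U with probability p. Expected payoff against X: (-5)p + 6(1−p) = −11p + 6; against Y: 5p + 4(1−p) = p + 4.
Setting these equal: −11p + 6 = p + 4 ⇒ −12p = -2 ⇒ p = 1/6, and the value is (-11)·(1/6) + 6 = 25/6.
For the column player: with q = P(X), equating U's and M's payoffs gives −10q + 5 = 2q + 4 ⇒ q = 1/12.

25/6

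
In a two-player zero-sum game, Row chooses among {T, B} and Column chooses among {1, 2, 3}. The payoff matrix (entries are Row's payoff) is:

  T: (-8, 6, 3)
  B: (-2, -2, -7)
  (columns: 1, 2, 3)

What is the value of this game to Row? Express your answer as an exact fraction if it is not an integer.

Row minima: T → -8, B → -7; maximin = -7.
Column maxima: 1 → -2, 2 → 6, 3 → 3; minimax = -2.
-7 ≠ -2, so there is no saddle point; optimal play is mixed.
2 is strictly dominated by 3 (it gives Row strictly more in every row), so Column never plays it.
On the remaining 2×2 (T, B vs 1, 3):
Let Row play T with probability p. Expected payoff against 1: (-8)p + (-2)(1−p) = −6p − 2; against 3: 3p + (-7)(1−p) = 10p − 7.
Setting these equal: −6p − 2 = 10p − 7 ⇒ −16p = -5 ⇒ p = 5/16, and the value is (-6)·(5/16) − 2 = -31/8.
For Column: with q = P(1), equating T's and B's payoffs gives −11q + 3 = 5q − 7 ⇒ q = 5/8.

-31/8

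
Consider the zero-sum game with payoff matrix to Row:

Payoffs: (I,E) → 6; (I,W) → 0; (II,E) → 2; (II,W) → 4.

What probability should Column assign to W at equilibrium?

1/2

Row minima: I → 0, II → 2; maximin = 2.
Column maxima: E → 6, W → 4; minimax = 4.
2 ≠ 4, so there is no saddle point; optimal play is mixed.
Let Row play I with probability p. Expected payoff against E: 6p + 2(1−p) = 4p + 2; against W: 0p + 4(1−p) = −4p + 4.
Setting these equal: 4p + 2 = −4p + 4 ⇒ 8p = 2 ⇒ p = 1/4, and the value is (4)·(1/4) + 2 = 3.
For Column: with q = P(E), equating I's and II's payoffs gives 6q = −2q + 4 ⇒ q = 1/2.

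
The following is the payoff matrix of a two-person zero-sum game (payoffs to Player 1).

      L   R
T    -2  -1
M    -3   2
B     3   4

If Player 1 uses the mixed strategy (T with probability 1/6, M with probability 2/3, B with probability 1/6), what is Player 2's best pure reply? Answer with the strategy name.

L

If Player 2 plays L, Player 1's expected payoff is (1/6)·(-2) + (2/3)·(-3) + (1/6)·3 = -11/6.
If Player 2 plays R, Player 1's expected payoff is (1/6)·(-1) + (2/3)·2 + (1/6)·4 = 11/6.
Player 2 minimizes Player 1's payoff; the smallest is -11/6, so the best response is L.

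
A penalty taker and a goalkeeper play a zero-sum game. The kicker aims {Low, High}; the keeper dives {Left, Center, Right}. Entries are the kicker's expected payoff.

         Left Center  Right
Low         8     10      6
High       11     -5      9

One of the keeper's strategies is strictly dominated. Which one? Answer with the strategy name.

Right holds the kicker's payoff strictly below Left in every row: 6 < 8, 9 < 11.
So Left is strictly dominated for the keeper.

Left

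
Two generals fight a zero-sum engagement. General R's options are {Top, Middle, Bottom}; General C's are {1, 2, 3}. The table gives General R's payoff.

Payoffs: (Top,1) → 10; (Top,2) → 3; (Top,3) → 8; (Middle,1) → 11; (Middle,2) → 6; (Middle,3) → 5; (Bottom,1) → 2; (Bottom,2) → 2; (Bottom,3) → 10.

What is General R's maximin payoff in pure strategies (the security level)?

Row minima: Top → 3, Middle → 5, Bottom → 2.
The best of these is 5.

5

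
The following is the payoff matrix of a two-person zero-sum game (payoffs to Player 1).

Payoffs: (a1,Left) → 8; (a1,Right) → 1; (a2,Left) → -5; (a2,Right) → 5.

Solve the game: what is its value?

Row minima: a1 → 1, a2 → -5; maximin = 1.
Column maxima: Left → 8, Right → 5; minimax = 5.
1 ≠ 5, so there is no saddle point; optimal play is mixed.
Let Player 1 play a1 with probability p. Expected payoff against Left: 8p + (-5)(1−p) = 13p − 5; against Right: 1p + 5(1−p) = −4p + 5.
Setting these equal: 13p − 5 = −4p + 5 ⇒ 17p = 10 ⇒ p = 10/17, and the value is (13)·(10/17) − 5 = 45/17.
For Player 2: with q = P(Left), equating a1's and a2's payoffs gives 7q + 1 = −10q + 5 ⇒ q = 4/17.

45/17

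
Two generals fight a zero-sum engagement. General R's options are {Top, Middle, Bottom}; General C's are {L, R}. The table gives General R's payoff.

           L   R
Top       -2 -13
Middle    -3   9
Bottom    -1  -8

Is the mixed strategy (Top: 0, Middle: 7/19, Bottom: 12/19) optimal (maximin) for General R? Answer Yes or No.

Yes

Against L this mix gives (7/19)·(-3) + (12/19)·(-1) = -33/19.
Against R this mix gives (7/19)·9 + (12/19)·(-8) = -33/19.
All of General C's active replies (L, R) yield -33/19, and no column does worse for General R. The mix makes General C indifferent and guarantees -33/19, so it is optimal.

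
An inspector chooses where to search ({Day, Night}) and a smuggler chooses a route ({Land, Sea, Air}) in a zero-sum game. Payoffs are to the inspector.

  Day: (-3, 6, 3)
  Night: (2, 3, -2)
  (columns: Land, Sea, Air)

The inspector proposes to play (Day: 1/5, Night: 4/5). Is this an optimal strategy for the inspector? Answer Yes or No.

No

Against Land this mix gives (1/5)·(-3) + (4/5)·2 = 1.
Against Sea this mix gives (1/5)·6 + (4/5)·3 = 18/5.
Against Air this mix gives (1/5)·3 + (4/5)·(-2) = -1.
The smuggler will play Air, holding the inspector to -1. Shifting weight toward the row that does better against Air would raise this floor (the equalizing mix achieves 0 against both Air and Land), so the proposed strategy is not optimal.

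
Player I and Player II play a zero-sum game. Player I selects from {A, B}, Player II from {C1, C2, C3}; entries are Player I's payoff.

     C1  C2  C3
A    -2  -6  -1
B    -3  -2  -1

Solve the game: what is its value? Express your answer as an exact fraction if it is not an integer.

Row minima: A → -6, B → -3; maximin = -3.
Column maxima: C1 → -2, C2 → -2, C3 → -1; minimax = -2.
-3 ≠ -2, so there is no saddle point; optimal play is mixed.
C3 is strictly dominated by C1 (it gives Player I strictly more in every row), so Player II never plays it.
On the remaining 2×2 (A, B vs C1, C2):
Let Player I play A with probability p. Expected payoff against C1: (-2)p + (-3)(1−p) = p − 3; against C2: (-6)p + (-2)(1−p) = −4p − 2.
Setting these equal: p − 3 = −4p − 2 ⇒ 5p = 1 ⇒ p = 1/5, and the value is (1)·(1/5) − 3 = -14/5.
For Player II: with q = P(C1), equating A's and B's payoffs gives 4q − 6 = −q − 2 ⇒ q = 4/5.

-14/5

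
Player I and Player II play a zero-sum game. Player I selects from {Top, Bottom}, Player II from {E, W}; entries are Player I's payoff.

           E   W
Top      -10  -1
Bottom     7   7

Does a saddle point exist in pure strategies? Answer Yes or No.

Row minima: Top → -10, Bottom → 7; maximin = 7.
Column maxima: E → 7, W → 7; minimax = 7.
maximin = minimax = 7, so a saddle point exists.

Yes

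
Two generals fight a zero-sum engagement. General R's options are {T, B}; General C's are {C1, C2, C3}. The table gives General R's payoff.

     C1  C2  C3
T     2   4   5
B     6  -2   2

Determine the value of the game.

14/5

Row minima: T → 2, B → -2; maximin = 2.
Column maxima: C1 → 6, C2 → 4, C3 → 5; minimax = 4.
2 ≠ 4, so there is no saddle point; optimal play is mixed.
C3 is strictly dominated by C2 (it gives General R strictly more in every row), so General C never plays it.
On the remaining 2×2 (T, B vs C1, C2):
Let General R play T with probability p. Expected payoff against C1: 2p + 6(1−p) = −4p + 6; against C2: 4p + (-2)(1−p) = 6p − 2.
Setting these equal: −4p + 6 = 6p − 2 ⇒ −10p = -8 ⇒ p = 4/5, and the value is (-4)·(4/5) + 6 = 14/5.
For General C: with q = P(C1), equating T's and B's payoffs gives −2q + 4 = 8q − 2 ⇒ q = 3/5.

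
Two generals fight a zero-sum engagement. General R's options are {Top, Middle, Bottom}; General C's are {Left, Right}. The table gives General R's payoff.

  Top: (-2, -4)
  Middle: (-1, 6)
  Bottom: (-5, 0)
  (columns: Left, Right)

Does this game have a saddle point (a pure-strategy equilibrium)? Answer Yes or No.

Yes

Row minima: Top → -4, Middle → -1, Bottom → -5; maximin = -1.
Column maxima: Left → -1, Right → 6; minimax = -1.
maximin = minimax = -1, so a saddle point exists.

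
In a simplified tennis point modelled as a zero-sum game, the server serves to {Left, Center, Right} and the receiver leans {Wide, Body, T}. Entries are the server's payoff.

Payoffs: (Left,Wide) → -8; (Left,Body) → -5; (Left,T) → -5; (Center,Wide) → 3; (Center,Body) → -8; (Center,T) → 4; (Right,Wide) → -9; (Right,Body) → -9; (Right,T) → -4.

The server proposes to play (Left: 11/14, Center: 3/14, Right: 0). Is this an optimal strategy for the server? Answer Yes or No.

Against Wide this mix gives (11/14)·(-8) + (3/14)·3 = -79/14.
Against Body this mix gives (11/14)·(-5) + (3/14)·(-8) = -79/14.
Against T this mix gives (11/14)·(-5) + (3/14)·4 = -43/14.
All of the receiver's active replies (Wide, Body) yield -79/14, and no column does worse for the server. The mix makes the receiver indifferent and guarantees -79/14, so it is optimal.

Yes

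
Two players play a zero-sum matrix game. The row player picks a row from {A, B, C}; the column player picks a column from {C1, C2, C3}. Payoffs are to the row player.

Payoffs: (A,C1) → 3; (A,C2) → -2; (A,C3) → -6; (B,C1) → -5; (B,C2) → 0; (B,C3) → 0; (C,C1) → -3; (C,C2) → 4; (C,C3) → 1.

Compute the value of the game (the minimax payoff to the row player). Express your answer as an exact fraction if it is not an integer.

Row minima: A → -6, B → -5, C → -3; maximin = -3.
Column maxima: C1 → 3, C2 → 4, C3 → 1; minimax = 1.
-3 ≠ 1, so there is no saddle point; optimal play is mixed.
B is strictly dominated by C, so the row player never plays it.
With B eliminated, C2 is strictly dominated by C3 (it gives the row player strictly more in every remaining row), so the column player never plays it.
On the remaining 2×2 (A, C vs C1, C3):
Let the row player play A with probability p. Expected payoff against C1: 3p + (-3)(1−p) = 6p − 3; against C3: (-6)p + 1(1−p) = −7p + 1.
Setting these equal: 6p − 3 = −7p + 1 ⇒ 13p = 4 ⇒ p = 4/13, and the value is (6)·(4/13) − 3 = -15/13.
For the column player: with q = P(C1), equating A's and C's payoffs gives 9q − 6 = −4q + 1 ⇒ q = 7/13.

-15/13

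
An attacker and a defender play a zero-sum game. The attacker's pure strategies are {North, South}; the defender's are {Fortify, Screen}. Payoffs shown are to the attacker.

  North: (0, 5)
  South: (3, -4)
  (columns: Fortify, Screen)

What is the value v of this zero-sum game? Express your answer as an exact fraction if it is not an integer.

Row minima: North → 0, South → -4; maximin = 0.
Column maxima: Fortify → 3, Screen → 5; minimax = 3.
0 ≠ 3, so there is no saddle point; optimal play is mixed.
Let the attacker play North with probability p. Expected payoff against Fortify: 0p + 3(1−p) = −3p + 3; against Screen: 5p + (-4)(1−p) = 9p − 4.
Setting these equal: −3p + 3 = 9p − 4 ⇒ −12p = -7 ⇒ p = 7/12, and the value is (-3)·(7/12) + 3 = 5/4.
For the defender: with q = P(Fortify), equating North's and South's payoffs gives −5q + 5 = 7q − 4 ⇒ q = 3/4.

5/4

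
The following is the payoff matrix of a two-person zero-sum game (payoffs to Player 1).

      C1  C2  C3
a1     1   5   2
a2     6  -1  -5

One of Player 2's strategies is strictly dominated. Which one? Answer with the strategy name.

C3 holds Player 1's payoff strictly below C2 in every row: 2 < 5, -5 < -1.
So C2 is strictly dominated for Player 2.

C2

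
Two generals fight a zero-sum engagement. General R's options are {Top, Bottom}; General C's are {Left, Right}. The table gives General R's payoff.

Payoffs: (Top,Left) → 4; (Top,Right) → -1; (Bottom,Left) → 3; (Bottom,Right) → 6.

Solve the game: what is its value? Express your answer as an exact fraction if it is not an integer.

Row minima: Top → -1, Bottom → 3; maximin = 3.
Column maxima: Left → 4, Right → 6; minimax = 4.
3 ≠ 4, so there is no saddle point; optimal play is mixed.
Let General R play Top with probability p. Expected payoff against Left: 4p + 3(1−p) = p + 3; against Right: (-1)p + 6(1−p) = −7p + 6.
Setting these equal: p + 3 = −7p + 6 ⇒ 8p = 3 ⇒ p = 3/8, and the value is (1)·(3/8) + 3 = 27/8.
For General C: with q = P(Left), equating Top's and Bottom's payoffs gives 5q − 1 = −3q + 6 ⇒ q = 7/8.

27/8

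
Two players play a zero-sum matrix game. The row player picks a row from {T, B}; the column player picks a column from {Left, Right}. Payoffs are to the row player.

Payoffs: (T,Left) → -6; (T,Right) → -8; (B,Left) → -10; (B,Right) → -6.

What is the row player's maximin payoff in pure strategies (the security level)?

Row minima: T → -8, B → -10.
The best of these is -8.

-8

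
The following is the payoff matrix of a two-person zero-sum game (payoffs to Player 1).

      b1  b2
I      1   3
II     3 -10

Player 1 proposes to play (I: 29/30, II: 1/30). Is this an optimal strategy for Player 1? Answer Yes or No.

Against b1 this mix gives (29/30)·1 + (1/30)·3 = 16/15.
Against b2 this mix gives (29/30)·3 + (1/30)·(-10) = 77/30.
Player 2 will play b1, holding Player 1 to 16/15. Shifting weight toward the row that does better against b1 would raise this floor (the equalizing mix achieves 19/15 against both b1 and b2), so the proposed strategy is not optimal.

No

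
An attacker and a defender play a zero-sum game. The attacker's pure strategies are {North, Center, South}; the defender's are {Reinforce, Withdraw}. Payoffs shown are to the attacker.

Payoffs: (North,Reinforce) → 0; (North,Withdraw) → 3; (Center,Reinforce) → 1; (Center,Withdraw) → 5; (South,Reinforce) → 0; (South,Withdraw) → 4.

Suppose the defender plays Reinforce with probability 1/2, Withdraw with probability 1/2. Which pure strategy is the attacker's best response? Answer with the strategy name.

Center

Expected payoff of North: (1/2)·0 + (1/2)·3 = 3/2.
Expected payoff of Center: (1/2)·1 + (1/2)·5 = 3.
Expected payoff of South: (1/2)·0 + (1/2)·4 = 2.
The largest is 3, so the attacker's best response is Center.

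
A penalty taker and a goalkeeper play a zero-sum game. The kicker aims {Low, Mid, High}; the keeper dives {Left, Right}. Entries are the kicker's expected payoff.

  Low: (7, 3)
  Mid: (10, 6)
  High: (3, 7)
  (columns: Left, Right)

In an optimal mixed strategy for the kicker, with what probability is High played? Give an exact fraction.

Row minima: Low → 3, Mid → 6, High → 3; maximin = 6.
Column maxima: Left → 10, Right → 7; minimax = 7.
6 ≠ 7, so there is no saddle point; optimal play is mixed.
Low is strictly dominated by Mid, so the kicker never plays it.
On the remaining 2×2 (Mid, High vs Left, Right):
Let the kicker play Mid with probability p. Expected payoff against Left: 10p + 3(1−p) = 7p + 3; against Right: 6p + 7(1−p) = −p + 7.
Setting these equal: 7p + 3 = −p + 7 ⇒ 8p = 4 ⇒ p = 1/2, and the value is (7)·(1/2) + 3 = 13/2.
For the keeper: with q = P(Left), equating Mid's and High's payoffs gives 4q + 6 = −4q + 7 ⇒ q = 1/8.

1/2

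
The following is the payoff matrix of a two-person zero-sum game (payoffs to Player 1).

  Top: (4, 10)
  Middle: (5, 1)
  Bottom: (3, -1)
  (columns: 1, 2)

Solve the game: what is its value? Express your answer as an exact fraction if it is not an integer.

Row minima: Top → 4, Middle → 1, Bottom → -1; maximin = 4.
Column maxima: 1 → 5, 2 → 10; minimax = 5.
4 ≠ 5, so there is no saddle point; optimal play is mixed.
Bottom is strictly dominated by Top, so Player 1 never plays it.
On the remaining 2×2 (Top, Middle vs 1, 2):
Let Player 1 play Top with probability p. Expected payoff against 1: 4p + 5(1−p) = −p + 5; against 2: 10p + 1(1−p) = 9p + 1.
Setting these equal: −p + 5 = 9p + 1 ⇒ −10p = -4 ⇒ p = 2/5, and the value is (-1)·(2/5) + 5 = 23/5.
For Player 2: with q = P(1), equating Top's and Middle's payoffs gives −6q + 10 = 4q + 1 ⇒ q = 9/10.

23/5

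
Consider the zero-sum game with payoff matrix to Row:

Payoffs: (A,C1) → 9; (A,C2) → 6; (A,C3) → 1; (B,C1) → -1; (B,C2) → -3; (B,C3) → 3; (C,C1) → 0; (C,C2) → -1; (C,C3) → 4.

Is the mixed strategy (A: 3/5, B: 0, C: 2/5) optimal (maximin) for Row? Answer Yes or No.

Against C1 this mix gives (3/5)·9 + (2/5)·0 = 27/5.
Against C2 this mix gives (3/5)·6 + (2/5)·(-1) = 16/5.
Against C3 this mix gives (3/5)·1 + (2/5)·4 = 11/5.
Column will play C3, holding Row to 11/5. Shifting weight toward the row that does better against C3 would raise this floor (the equalizing mix achieves 5/2 against both C3 and C2), so the proposed strategy is not optimal.

No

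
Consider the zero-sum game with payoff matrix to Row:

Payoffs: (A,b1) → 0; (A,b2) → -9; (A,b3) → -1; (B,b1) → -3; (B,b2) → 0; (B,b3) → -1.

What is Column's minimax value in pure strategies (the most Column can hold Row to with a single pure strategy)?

-1

Column maxima: b1 → 0, b2 → 0, b3 → -1.
The smallest of these is -1.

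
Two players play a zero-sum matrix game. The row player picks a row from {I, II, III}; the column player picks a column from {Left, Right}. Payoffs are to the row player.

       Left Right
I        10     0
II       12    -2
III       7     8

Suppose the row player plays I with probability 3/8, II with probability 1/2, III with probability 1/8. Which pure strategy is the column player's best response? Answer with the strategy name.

Right

If the column player plays Left, the row player's expected payoff is (3/8)·10 + (1/2)·12 + (1/8)·7 = 85/8.
If the column player plays Right, the row player's expected payoff is (3/8)·0 + (1/2)·(-2) + (1/8)·8 = 0.
The column player minimizes the row player's payoff; the smallest is 0, so the best response is Right.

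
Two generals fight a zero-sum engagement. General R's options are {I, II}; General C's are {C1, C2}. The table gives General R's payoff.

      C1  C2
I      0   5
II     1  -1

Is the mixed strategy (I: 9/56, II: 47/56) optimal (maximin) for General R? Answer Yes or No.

Against C1 this mix gives (9/56)·0 + (47/56)·1 = 47/56.
Against C2 this mix gives (9/56)·5 + (47/56)·(-1) = -1/28.
General C will play C2, holding General R to -1/28. Shifting weight toward the row that does better against C2 would raise this floor (the equalizing mix achieves 5/7 against both C2 and C1), so the proposed strategy is not optimal.

No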